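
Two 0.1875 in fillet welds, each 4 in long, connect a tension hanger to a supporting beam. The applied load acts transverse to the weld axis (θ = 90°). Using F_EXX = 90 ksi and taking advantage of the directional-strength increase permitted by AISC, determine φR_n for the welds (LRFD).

φR_n ≈ 64.4 kips

t_e = 0.707 × 0.1875 = 0.1326 in; A_we = 0.1326 × 8 = 1.06 in².
Directional factor: 1.0 + 0.5 sin^1.5(90°) = 1.5.
F_nw = 0.6 × 90 × 1.5 = 81 ksi.
φR_n = 0.75 × 81 × 1.06 = 64.43 kips.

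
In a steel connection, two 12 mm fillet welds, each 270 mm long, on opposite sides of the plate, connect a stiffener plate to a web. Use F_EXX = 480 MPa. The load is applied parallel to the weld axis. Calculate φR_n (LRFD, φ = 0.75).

φR_n ≈ 990 kN

Effective throat t_e = 0.707 × 12 = 8.484 mm.
Total length L = 540 mm; A_we = 8.484 × 540 = 4581 mm².
F_nw = 0.6 F_EXX = 0.6 × 480 = 288 MPa.
φR_n = 0.75 × 288 × 4581 × 10⁻³ = 989.6 kN.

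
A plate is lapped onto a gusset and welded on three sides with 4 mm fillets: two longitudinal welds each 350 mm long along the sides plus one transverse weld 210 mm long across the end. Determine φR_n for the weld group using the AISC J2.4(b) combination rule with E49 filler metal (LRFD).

E49XX → F_EXX = 490 MPa.
t_e = 0.707 × 4 = 2.828 mm.
R_nwl = 0.6 × 490 × 2.828 × 700 × 10⁻³ = 582 kN (longitudinal, 2 welds).
R_nwt = 0.6 × 490 × 2.828 × 210 × 10⁻³ = 174.6 kN (transverse, base value).
(i) R_nwl + R_nwt = 756.6 kN; (ii) 0.85 R_nwl + 1.5 R_nwt = 756.6 kN.
R_n = max = 756.6 kN [governs: (ii)]; φR_n = 567.5 kN.

φR_n ≈ 567 kN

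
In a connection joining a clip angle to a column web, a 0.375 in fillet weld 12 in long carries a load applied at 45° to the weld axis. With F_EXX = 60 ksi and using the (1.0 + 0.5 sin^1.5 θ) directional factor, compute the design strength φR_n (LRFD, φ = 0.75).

t_e = 0.707 × 0.375 = 0.2651 in; A_we = 0.2651 × 12 = 3.181 in².
Directional factor: 1.0 + 0.5 sin^1.5(45°) = 1.297.
F_nw = 0.6 × 60 × 1.297 = 46.7 ksi.
φR_n = 0.75 × 46.7 × 3.181 = 111.4 kips.

φR_n ≈ 111 kips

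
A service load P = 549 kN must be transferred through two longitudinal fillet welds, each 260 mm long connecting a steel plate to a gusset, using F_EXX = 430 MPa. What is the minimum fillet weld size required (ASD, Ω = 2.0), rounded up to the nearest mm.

Total weld length L = 520 mm.
Required throat t_e = P × Ω / (0.6 F_EXX × L) = 549 × 2.0 / (0.6 × 430 × 520 × 10⁻³) = 8.184 mm.
Required leg w = t_e / 0.707 = 11.58 mm → use 12 mm.

w = 12 mm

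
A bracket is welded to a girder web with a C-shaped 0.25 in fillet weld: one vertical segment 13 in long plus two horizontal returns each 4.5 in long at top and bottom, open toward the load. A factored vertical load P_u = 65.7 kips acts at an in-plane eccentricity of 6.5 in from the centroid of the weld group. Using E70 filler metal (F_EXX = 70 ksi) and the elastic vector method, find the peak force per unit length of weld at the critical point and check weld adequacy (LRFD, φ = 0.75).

f_max ≈ 7.17 kip/in; NOT adequate

Total weld length L_w = 22 in. Treat welds as unit-width lines.
Centroid: x̄ = 2×4.5×2.25 / 22 = 0.9205 in from the vertical weld.
Polar moment about centroid: J = I_x + I_y = [13³/12 + 2×4.5×6.5²] + [13×0.9205² + 2(4.5³/12 + 4.5×1.33²)] = 605.4 in³.
Direct shear f_v = P/L_w = 65.7 / 22 = 2.986 kip/in (vertical).
Torsion M = P·e = 65.7 × 6.5 = 427.05 kip·in.
Critical point at (x, y) = (3.58, 6.5) from centroid. f_tx = M·y/J = 4.585 kip/in; f_ty = M·x/J = 2.525 kip/in.
Resultant f_max = √[f_tx² + (f_v + f_ty)²] = √[4.585² + (2.986 + 2.525)²] = 7.169 kip/in.
Capacity per unit length: φr_n = 0.75 × 0.6 × 70 × (0.707 × 0.25) = 5.568 kip/in.
7.169 > 5.568 → NOT adequate.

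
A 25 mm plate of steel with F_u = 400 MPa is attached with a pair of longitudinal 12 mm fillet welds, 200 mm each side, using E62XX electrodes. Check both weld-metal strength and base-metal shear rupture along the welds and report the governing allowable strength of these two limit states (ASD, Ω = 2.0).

R_n/Ω ≈ 631 kN (weld metal governs)

E62XX → F_EXX = 620 MPa.
t_e = 0.707 × 12 = 8.484 mm; L = 400 mm.
Weld metal: R_n/Ω = (1/2.0) × 0.6 × 620 × 8.484 × 400 × 10⁻³ = 631.2 kN.
Base metal (shear rupture): R_n/Ω = (1/2.0) × 0.6 × 400 × 25 × 400 × 10⁻³ = 1200 kN.
Governing: weld metal.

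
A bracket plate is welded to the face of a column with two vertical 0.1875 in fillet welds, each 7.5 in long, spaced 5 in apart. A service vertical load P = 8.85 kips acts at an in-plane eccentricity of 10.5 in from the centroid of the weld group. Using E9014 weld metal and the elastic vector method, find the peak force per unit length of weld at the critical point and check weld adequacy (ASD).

E90XX → F_EXX = 90 ksi.
Total weld length L_w = 15 in. Treat welds as unit-width lines.
Polar moment about centroid: J = 2[d³/12 + d(b/2)²] = 2[7.5³/12 + 7.5×2.5²] = 164.1 in³.
Direct shear f_v = P/L_w = 8.85 / 15 = 0.59 kip/in (vertical).
Torsion M = P·e = 8.85 × 10.5 = 92.925 kip·in.
Critical point at (x, y) = (2.5, 3.75) from centroid. f_tx = M·y/J = 2.124 kip/in; f_ty = M·x/J = 1.416 kip/in.
Resultant f_max = √[f_tx² + (f_v + f_ty)²] = √[2.124² + (0.59 + 1.416)²] = 2.922 kip/in.
Capacity per unit length: r_n/Ω = (1/2.0) × 0.6 × 90 × (0.707 × 0.1875) = 3.579 kip/in.
2.922 ≤ 3.579 → adequate.

f_max ≈ 2.92 kip/in; adequate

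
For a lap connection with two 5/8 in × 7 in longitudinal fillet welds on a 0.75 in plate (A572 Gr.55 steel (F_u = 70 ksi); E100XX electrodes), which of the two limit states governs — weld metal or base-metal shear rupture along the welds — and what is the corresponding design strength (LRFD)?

E100XX → F_EXX = 100 ksi.
t_e = 0.707 × 0.625 = 0.4419 in; L = 14 in.
Weld metal: φR_n = 0.75 × 0.6 × 100 × 0.4419 × 14 = 278.4 kip.
Base metal (shear rupture): φR_n = 0.75 × 0.6 × 70 × 0.75 × 14 = 330.8 kip.
Governing: weld metal.

φR_n ≈ 278 kip (weld metal governs)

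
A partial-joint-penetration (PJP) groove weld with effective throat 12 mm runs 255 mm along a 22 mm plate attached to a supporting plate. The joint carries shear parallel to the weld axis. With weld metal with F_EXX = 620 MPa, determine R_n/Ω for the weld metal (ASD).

R_n/Ω ≈ 569 kN

Effective throat (given) t_e = 12 mm.
A_we = 12 × 255 = 3060 mm².
F_nw = 0.6 F_EXX = 372 MPa.
R_n/Ω = (372 × 3060) / 2.0 × 10⁻³ = 569.2 kN.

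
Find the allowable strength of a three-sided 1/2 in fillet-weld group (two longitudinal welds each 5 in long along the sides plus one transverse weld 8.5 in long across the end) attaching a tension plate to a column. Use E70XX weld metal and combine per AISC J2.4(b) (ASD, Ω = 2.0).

R_n/Ω ≈ 158 kip

E70XX → F_EXX = 70 ksi.
t_e = 0.707 × 0.5 = 0.3535 in.
R_nwl = 0.6 × 70 × 0.3535 × 10 = 148.5 kip (longitudinal, 2 welds).
R_nwt = 0.6 × 70 × 0.3535 × 8.5 = 126.2 kip (transverse, base value).
(i) R_nwl + R_nwt = 274.7 kip; (ii) 0.85 R_nwl + 1.5 R_nwt = 315.5 kip.
R_n = max = 315.5 kip [governs: (ii)]; R_n/Ω = 157.7 kip.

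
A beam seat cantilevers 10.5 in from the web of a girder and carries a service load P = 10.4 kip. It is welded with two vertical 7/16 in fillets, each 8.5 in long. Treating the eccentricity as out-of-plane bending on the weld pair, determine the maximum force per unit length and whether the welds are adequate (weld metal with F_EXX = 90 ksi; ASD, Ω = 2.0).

f_max ≈ 4.58 kip/in; adequate

L_w = 2 × 8.5 = 17 in; section modulus (unit throat) S = 2 × L²/6 = 24.08 in².
Direct shear f_v = P/L_w = 10.4/17 = 0.6118 kip/in.
Moment M = P × e = 10.4 × 10.5 = 109.2 kip·in; bending f_b = M/S = 4.534 kip/in.
f_max = √(f_v² + f_b²) = √(0.6118² + 4.534²) = 4.575 kip/in.
r_n/Ω = (1/2.0) × 0.6 × 90 × (0.707 × 0.4375) = 8.351 kip/in → adequate.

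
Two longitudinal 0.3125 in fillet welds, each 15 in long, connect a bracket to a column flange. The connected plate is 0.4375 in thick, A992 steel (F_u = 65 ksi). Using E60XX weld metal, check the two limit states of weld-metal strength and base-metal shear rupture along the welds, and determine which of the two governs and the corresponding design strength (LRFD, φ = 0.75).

E60XX → F_EXX = 60 ksi.
t_e = 0.707 × 0.3125 = 0.2209 in; L = 30 in.
Weld metal: φR_n = 0.75 × 0.6 × 60 × 0.2209 × 30 = 179 kips.
Base metal (shear rupture): φR_n = 0.75 × 0.6 × 65 × 0.4375 × 30 = 383.9 kips.
Governing: weld metal.

φR_n ≈ 179 kips (weld metal governs)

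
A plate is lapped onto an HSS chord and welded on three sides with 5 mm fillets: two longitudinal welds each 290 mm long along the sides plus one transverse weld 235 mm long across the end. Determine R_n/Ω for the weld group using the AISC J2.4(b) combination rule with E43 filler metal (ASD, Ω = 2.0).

E43XX → F_EXX = 430 MPa.
t_e = 0.707 × 5 = 3.535 mm.
R_nwl = 0.6 × 430 × 3.535 × 580 × 10⁻³ = 529 kN (longitudinal, 2 welds).
R_nwt = 0.6 × 430 × 3.535 × 235 × 10⁻³ = 214.3 kN (transverse, base value).
(i) R_nwl + R_nwt = 743.3 kN; (ii) 0.85 R_nwl + 1.5 R_nwt = 771.1 kN.
R_n = max = 771.1 kN [governs: (ii)]; R_n/Ω = 385.6 kN.

R_n/Ω ≈ 386 kN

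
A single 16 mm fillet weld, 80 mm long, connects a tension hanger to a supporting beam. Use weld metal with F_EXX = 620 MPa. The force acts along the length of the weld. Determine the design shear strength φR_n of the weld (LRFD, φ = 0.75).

Effective throat t_e = 0.707 × 16 = 11.31 mm.
Total length L = 80 mm; A_we = 11.31 × 80 = 905 mm².
F_nw = 0.6 F_EXX = 0.6 × 620 = 372 MPa.
φR_n = 0.75 × 372 × 905 × 10⁻³ = 252.5 kN.

φR_n ≈ 252 kN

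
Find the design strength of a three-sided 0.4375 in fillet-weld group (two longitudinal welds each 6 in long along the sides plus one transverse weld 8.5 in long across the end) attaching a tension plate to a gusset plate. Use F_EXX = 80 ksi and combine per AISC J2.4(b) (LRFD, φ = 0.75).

φR_n ≈ 256 kips

t_e = 0.707 × 0.4375 = 0.3093 in.
R_nwl = 0.6 × 80 × 0.3093 × 12 = 178.2 kips (longitudinal, 2 welds).
R_nwt = 0.6 × 80 × 0.3093 × 8.5 = 126.2 kips (transverse, base value).
(i) R_nwl + R_nwt = 304.4 kips; (ii) 0.85 R_nwl + 1.5 R_nwt = 340.7 kips.
R_n = max = 340.7 kips [governs: (ii)]; φR_n = 255.6 kips.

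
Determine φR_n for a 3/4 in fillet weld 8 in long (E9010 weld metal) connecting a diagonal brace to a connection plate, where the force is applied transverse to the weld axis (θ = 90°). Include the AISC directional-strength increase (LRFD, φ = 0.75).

φR_n ≈ 258 kip

E90XX → F_EXX = 90 ksi.
t_e = 0.707 × 0.75 = 0.5302 in; A_we = 0.5302 × 8 = 4.242 in².
Directional factor: 1.0 + 0.5 sin^1.5(90°) = 1.5.
F_nw = 0.6 × 90 × 1.5 = 81 ksi.
φR_n = 0.75 × 81 × 4.242 = 257.7 kip.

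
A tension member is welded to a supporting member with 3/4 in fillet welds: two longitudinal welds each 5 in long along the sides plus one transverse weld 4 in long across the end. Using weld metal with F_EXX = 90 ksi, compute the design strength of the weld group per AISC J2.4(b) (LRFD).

φR_n ≈ 311 kip

t_e = 0.707 × 0.75 = 0.5302 in.
R_nwl = 0.6 × 90 × 0.5302 × 10 = 286.3 kip (longitudinal, 2 welds).
R_nwt = 0.6 × 90 × 0.5302 × 4 = 114.5 kip (transverse, base value).
(i) R_nwl + R_nwt = 400.9 kip; (ii) 0.85 R_nwl + 1.5 R_nwt = 415.2 kip.
R_n = max = 415.2 kip [governs: (ii)]; φR_n = 311.4 kip.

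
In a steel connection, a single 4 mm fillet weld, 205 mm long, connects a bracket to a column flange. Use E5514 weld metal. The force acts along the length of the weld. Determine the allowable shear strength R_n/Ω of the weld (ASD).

E55XX → F_EXX = 550 MPa.
Effective throat t_e = 0.707 × 4 = 2.828 mm.
Total length L = 205 mm; A_we = 2.828 × 205 = 579.7 mm².
F_nw = 0.6 F_EXX = 0.6 × 550 = 330 MPa.
R_n = 330 × 579.7 × 10⁻³ = 191.3 kN; R_n/Ω = 191.3/2.0 = 95.66 kN.

R_n/Ω ≈ 95.7 kN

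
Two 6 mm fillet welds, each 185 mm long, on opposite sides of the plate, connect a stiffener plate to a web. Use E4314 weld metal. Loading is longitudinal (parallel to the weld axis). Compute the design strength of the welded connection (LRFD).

E43XX → F_EXX = 430 MPa.
Effective throat t_e = 0.707 × 6 = 4.242 mm.
Total length L = 370 mm; A_we = 4.242 × 370 = 1570 mm².
F_nw = 0.6 F_EXX = 0.6 × 430 = 258 MPa.
φR_n = 0.75 × 258 × 1570 × 10⁻³ = 303.7 kN.

φR_n ≈ 304 kN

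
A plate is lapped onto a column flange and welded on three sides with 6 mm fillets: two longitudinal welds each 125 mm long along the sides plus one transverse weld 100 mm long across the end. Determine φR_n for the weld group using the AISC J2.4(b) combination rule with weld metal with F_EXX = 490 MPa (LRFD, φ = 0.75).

t_e = 0.707 × 6 = 4.242 mm.
R_nwl = 0.6 × 490 × 4.242 × 250 × 10⁻³ = 311.8 kN (longitudinal, 2 welds).
R_nwt = 0.6 × 490 × 4.242 × 100 × 10⁻³ = 124.7 kN (transverse, base value).
(i) R_nwl + R_nwt = 436.5 kN; (ii) 0.85 R_nwl + 1.5 R_nwt = 452.1 kN.
R_n = max = 452.1 kN [governs: (ii)]; φR_n = 339.1 kN.

φR_n ≈ 339 kN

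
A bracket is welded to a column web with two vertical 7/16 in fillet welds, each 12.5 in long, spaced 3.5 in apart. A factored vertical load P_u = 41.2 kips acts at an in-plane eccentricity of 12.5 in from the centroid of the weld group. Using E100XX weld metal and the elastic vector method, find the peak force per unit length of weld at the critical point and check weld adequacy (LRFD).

E100XX → F_EXX = 100 ksi.
Total weld length L_w = 25 in. Treat welds as unit-width lines.
Polar moment about centroid: J = 2[d³/12 + d(b/2)²] = 2[12.5³/12 + 12.5×1.75²] = 402.1 in³.
Direct shear f_v = P/L_w = 41.2 / 25 = 1.648 kip/in (vertical).
Torsion M = P·e = 41.2 × 12.5 = 515 kip·in.
Critical point at (x, y) = (1.75, 6.25) from centroid. f_tx = M·y/J = 8.005 kip/in; f_ty = M·x/J = 2.241 kip/in.
Resultant f_max = √[f_tx² + (f_v + f_ty)²] = √[8.005² + (1.648 + 2.241)²] = 8.9 kip/in.
Capacity per unit length: φr_n = 0.75 × 0.6 × 100 × (0.707 × 0.4375) = 13.92 kip/in.
8.9 ≤ 13.92 → adequate.

f_max ≈ 8.9 kip/in; adequate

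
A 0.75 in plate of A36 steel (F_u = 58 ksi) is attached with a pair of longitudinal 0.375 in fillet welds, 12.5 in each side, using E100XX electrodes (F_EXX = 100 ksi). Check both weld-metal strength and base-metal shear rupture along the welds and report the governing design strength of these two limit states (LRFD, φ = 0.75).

φR_n ≈ 298 kips (weld metal governs)

t_e = 0.707 × 0.375 = 0.2651 in; L = 25 in.
Weld metal: φR_n = 0.75 × 0.6 × 100 × 0.2651 × 25 = 298.3 kips.
Base metal (shear rupture): φR_n = 0.75 × 0.6 × 58 × 0.75 × 25 = 489.4 kips.
Governing: weld metal.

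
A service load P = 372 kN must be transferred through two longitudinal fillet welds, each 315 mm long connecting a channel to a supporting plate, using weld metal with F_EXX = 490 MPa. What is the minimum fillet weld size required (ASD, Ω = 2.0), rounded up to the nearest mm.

Total weld length L = 630 mm.
Required throat t_e = P × Ω / (0.6 F_EXX × L) = 372 × 2.0 / (0.6 × 490 × 630 × 10⁻³) = 4.017 mm.
Required leg w = t_e / 0.707 = 5.682 mm → use 6 mm.

w = 6 mm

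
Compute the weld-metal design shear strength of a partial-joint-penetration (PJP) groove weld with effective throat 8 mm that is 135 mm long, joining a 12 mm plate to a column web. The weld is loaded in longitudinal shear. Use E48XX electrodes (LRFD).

φR_n ≈ 233 kN

E48XX → F_EXX = 480 MPa.
Effective throat (given) t_e = 8 mm.
A_we = 8 × 135 = 1080 mm².
F_nw = 0.6 F_EXX = 288 MPa.
φR_n = 0.75 × 288 × 1080 × 10⁻³ = 233.3 kN.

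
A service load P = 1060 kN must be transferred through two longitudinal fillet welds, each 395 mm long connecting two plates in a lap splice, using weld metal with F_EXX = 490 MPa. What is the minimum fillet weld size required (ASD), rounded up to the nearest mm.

w = 13 mm

Total weld length L = 790 mm.
Required throat t_e = P × Ω / (0.6 F_EXX × L) = 1060 × 2.0 / (0.6 × 490 × 790 × 10⁻³) = 9.128 mm.
Required leg w = t_e / 0.707 = 12.91 mm → use 13 mm.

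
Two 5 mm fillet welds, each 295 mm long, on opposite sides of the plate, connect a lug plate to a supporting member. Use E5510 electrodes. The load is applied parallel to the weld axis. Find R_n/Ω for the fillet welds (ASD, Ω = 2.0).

R_n/Ω ≈ 344 kN

E55XX → F_EXX = 550 MPa.
Effective throat t_e = 0.707 × 5 = 3.535 mm.
Total length L = 590 mm; A_we = 3.535 × 590 = 2086 mm².
F_nw = 0.6 F_EXX = 0.6 × 550 = 330 MPa.
R_n = 330 × 2086 × 10⁻³ = 688.3 kN; R_n/Ω = 688.3/2.0 = 344.1 kN.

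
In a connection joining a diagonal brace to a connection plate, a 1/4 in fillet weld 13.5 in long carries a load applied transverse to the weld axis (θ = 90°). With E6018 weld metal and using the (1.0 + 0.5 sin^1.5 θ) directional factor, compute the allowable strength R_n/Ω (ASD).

E60XX → F_EXX = 60 ksi.
t_e = 0.707 × 0.25 = 0.1767 in; A_we = 0.1767 × 13.5 = 2.386 in².
Directional factor: 1.0 + 0.5 sin^1.5(90°) = 1.5.
F_nw = 0.6 × 60 × 1.5 = 54 ksi.
R_n/Ω = (54 × 2.386) / 2.0 = 64.43 kips.

R_n/Ω ≈ 64.4 kips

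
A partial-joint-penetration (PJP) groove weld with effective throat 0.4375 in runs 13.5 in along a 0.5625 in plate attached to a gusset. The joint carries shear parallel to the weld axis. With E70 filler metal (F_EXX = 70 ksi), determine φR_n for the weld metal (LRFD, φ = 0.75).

Effective throat (given) t_e = 0.4375 in.
A_we = 0.4375 × 13.5 = 5.906 in².
F_nw = 0.6 F_EXX = 42 ksi.
φR_n = 0.75 × 42 × 5.906 = 186 kip.

φR_n ≈ 186 kip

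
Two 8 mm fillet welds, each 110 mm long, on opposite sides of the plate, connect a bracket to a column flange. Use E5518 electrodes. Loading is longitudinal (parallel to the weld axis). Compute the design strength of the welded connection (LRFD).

φR_n ≈ 308 kN

E55XX → F_EXX = 550 MPa.
Effective throat t_e = 0.707 × 8 = 5.656 mm.
Total length L = 220 mm; A_we = 5.656 × 220 = 1244 mm².
F_nw = 0.6 F_EXX = 0.6 × 550 = 330 MPa.
φR_n = 0.75 × 330 × 1244 × 10⁻³ = 308 kN.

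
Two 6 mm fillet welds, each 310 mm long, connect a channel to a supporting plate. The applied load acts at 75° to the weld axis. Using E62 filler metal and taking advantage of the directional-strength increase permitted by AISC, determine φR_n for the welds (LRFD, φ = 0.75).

E62XX → F_EXX = 620 MPa.
t_e = 0.707 × 6 = 4.242 mm; A_we = 4.242 × 620 = 2630 mm².
Directional factor: 1.0 + 0.5 sin^1.5(75°) = 1.475.
F_nw = 0.6 × 620 × 1.475 = 548.6 MPa.
φR_n = 0.75 × 548.6 × 2630 × 10⁻³ = 1082 kN.

φR_n ≈ 1080 kN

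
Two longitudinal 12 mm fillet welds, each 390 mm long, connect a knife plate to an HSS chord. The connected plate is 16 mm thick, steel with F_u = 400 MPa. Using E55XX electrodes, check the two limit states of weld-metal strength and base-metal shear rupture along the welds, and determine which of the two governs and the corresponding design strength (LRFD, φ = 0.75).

E55XX → F_EXX = 550 MPa.
t_e = 0.707 × 12 = 8.484 mm; L = 780 mm.
Weld metal: φR_n = 0.75 × 0.6 × 550 × 8.484 × 780 × 10⁻³ = 1638 kN.
Base metal (shear rupture): φR_n = 0.75 × 0.6 × 400 × 16 × 780 × 10⁻³ = 2246 kN.
Governing: weld metal.

φR_n ≈ 1640 kN (weld metal governs)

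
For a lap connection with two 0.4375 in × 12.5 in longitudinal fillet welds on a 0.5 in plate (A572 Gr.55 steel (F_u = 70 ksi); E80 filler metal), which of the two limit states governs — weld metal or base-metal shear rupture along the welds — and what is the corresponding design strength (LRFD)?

E80XX → F_EXX = 80 ksi.
t_e = 0.707 × 0.4375 = 0.3093 in; L = 25 in.
Weld metal: φR_n = 0.75 × 0.6 × 80 × 0.3093 × 25 = 278.4 kips.
Base metal (shear rupture): φR_n = 0.75 × 0.6 × 70 × 0.5 × 25 = 393.8 kips.
Governing: weld metal.

φR_n ≈ 278 kips (weld metal governs)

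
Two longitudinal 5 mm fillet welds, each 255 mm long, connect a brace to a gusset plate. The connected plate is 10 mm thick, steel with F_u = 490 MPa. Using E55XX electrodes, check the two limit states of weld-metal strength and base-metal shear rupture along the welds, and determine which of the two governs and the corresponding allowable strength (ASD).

E55XX → F_EXX = 550 MPa.
t_e = 0.707 × 5 = 3.535 mm; L = 510 mm.
Weld metal: R_n/Ω = (1/2.0) × 0.6 × 550 × 3.535 × 510 × 10⁻³ = 297.5 kN.
Base metal (shear rupture): R_n/Ω = (1/2.0) × 0.6 × 490 × 10 × 510 × 10⁻³ = 749.7 kN.
Governing: weld metal.

R_n/Ω ≈ 297 kN (weld metal governs)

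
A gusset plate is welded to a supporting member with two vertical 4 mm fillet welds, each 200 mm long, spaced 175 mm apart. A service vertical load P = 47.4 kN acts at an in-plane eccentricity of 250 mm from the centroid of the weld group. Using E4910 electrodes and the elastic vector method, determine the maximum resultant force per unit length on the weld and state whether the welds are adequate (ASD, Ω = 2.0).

f_max ≈ 445 N/mm; NOT adequate

E49XX → F_EXX = 490 MPa.
Total weld length L_w = 400 mm. Treat welds as unit-width lines.
Polar moment about centroid: J = 2[d³/12 + d(b/2)²] = 2[200³/12 + 200×87.5²] = 4396000 mm³.
Direct shear f_v = P/L_w = 47.4×10³ / 400 = 118.5 N/mm (vertical).
Torsion M = P·e = 47.4×10³ × 250 = 11850000 N·mm.
Critical point at (x, y) = (87.5, 100) from centroid. f_tx = M·y/J = 269.6 N/mm; f_ty = M·x/J = 235.9 N/mm.
Resultant f_max = √[f_tx² + (f_v + f_ty)²] = √[269.6² + (118.5 + 235.9)²] = 445.3 N/mm.
Capacity per unit length: r_n/Ω = (1/2.0) × 0.6 × 490 × (0.707 × 4) = 415.7 N/mm.
445.3 > 415.7 → NOT adequate.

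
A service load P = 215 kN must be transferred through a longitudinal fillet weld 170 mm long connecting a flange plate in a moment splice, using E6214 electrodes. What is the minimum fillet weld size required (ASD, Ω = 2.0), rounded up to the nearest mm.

E62XX → F_EXX = 620 MPa.
Total weld length L = 170 mm.
Required throat t_e = P × Ω / (0.6 F_EXX × L) = 215 × 2.0 / (0.6 × 620 × 170 × 10⁻³) = 6.799 mm.
Required leg w = t_e / 0.707 = 9.617 mm → use 10 mm.

w = 10 mm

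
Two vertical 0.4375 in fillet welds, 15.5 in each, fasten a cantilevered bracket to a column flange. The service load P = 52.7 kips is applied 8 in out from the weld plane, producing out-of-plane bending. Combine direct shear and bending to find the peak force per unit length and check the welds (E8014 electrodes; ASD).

E80XX → F_EXX = 80 ksi.
L_w = 2 × 15.5 = 31 in; section modulus (unit throat) S = 2 × L²/6 = 80.08 in².
Direct shear f_v = P/L_w = 52.7/31 = 1.7 kip/in.
Moment M = P × e = 52.7 × 8 = 421.6 kip·in; bending f_b = M/S = 5.265 kip/in.
f_max = √(f_v² + f_b²) = √(1.7² + 5.265²) = 5.532 kip/in.
r_n/Ω = (1/2.0) × 0.6 × 80 × (0.707 × 0.4375) = 7.423 kip/in → adequate.

f_max ≈ 5.53 kip/in; adequate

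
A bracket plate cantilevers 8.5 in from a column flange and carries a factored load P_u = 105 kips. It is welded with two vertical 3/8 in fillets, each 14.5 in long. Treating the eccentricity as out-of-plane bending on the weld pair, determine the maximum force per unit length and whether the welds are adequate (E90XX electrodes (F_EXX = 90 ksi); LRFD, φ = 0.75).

L_w = 2 × 14.5 = 29 in; section modulus (unit throat) S = 2 × L²/6 = 70.08 in².
Direct shear f_v = P/L_w = 105/29 = 3.621 kip/in.
Moment M = P × e = 105 × 8.5 = 892.5 kip·in; bending f_b = M/S = 12.73 kip/in.
f_max = √(f_v² + f_b²) = √(3.621² + 12.73²) = 13.24 kip/in.
φr_n = 0.75 × 0.6 × 90 × (0.707 × 0.375) = 10.74 kip/in → NOT adequate.

f_max ≈ 13.2 kip/in; NOT adequate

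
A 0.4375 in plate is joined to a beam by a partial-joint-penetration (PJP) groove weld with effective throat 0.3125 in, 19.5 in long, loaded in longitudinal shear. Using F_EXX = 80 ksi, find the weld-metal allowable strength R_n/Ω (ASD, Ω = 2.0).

R_n/Ω ≈ 146 kip

Effective throat (given) t_e = 0.3125 in.
A_we = 0.3125 × 19.5 = 6.094 in².
F_nw = 0.6 F_EXX = 48 ksi.
R_n/Ω = (48 × 6.094) / 2.0 = 146.2 kip.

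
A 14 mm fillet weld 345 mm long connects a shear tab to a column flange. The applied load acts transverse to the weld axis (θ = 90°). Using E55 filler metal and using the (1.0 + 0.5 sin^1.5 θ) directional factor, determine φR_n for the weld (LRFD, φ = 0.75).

E55XX → F_EXX = 550 MPa.
t_e = 0.707 × 14 = 9.898 mm; A_we = 9.898 × 345 = 3415 mm².
Directional factor: 1.0 + 0.5 sin^1.5(90°) = 1.5.
F_nw = 0.6 × 550 × 1.5 = 495 MPa.
φR_n = 0.75 × 495 × 3415 × 10⁻³ = 1268 kN.

φR_n ≈ 1270 kN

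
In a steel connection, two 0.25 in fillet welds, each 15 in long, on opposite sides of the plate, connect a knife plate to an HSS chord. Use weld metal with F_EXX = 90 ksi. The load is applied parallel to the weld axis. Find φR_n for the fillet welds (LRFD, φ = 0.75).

Effective throat t_e = 0.707 × 0.25 = 0.1767 in.
Total length L = 30 in; A_we = 0.1767 × 30 = 5.302 in².
F_nw = 0.6 F_EXX = 0.6 × 90 = 54 ksi.
φR_n = 0.75 × 54 × 5.302 = 214.8 kips.

φR_n ≈ 215 kips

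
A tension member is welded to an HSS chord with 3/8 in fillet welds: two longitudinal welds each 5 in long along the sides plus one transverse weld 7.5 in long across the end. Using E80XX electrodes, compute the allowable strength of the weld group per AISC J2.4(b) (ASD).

R_n/Ω ≈ 126 kips

E80XX → F_EXX = 80 ksi.
t_e = 0.707 × 0.375 = 0.2651 in.
R_nwl = 0.6 × 80 × 0.2651 × 10 = 127.3 kips (longitudinal, 2 welds).
R_nwt = 0.6 × 80 × 0.2651 × 7.5 = 95.44 kips (transverse, base value).
(i) R_nwl + R_nwt = 222.7 kips; (ii) 0.85 R_nwl + 1.5 R_nwt = 251.3 kips.
R_n = max = 251.3 kips [governs: (ii)]; R_n/Ω = 125.7 kips.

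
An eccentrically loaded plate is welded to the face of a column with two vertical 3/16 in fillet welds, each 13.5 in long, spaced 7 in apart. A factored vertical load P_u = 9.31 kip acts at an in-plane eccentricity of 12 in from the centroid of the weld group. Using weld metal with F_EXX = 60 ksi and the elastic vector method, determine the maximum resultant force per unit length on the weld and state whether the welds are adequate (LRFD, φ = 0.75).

Total weld length L_w = 27 in. Treat welds as unit-width lines.
Polar moment about centroid: J = 2[d³/12 + d(b/2)²] = 2[13.5³/12 + 13.5×3.5²] = 740.8 in³.
Direct shear f_v = P/L_w = 9.31 / 27 = 0.3448 kip/in (vertical).
Torsion M = P·e = 9.31 × 12 = 111.72 kip·in.
Critical point at (x, y) = (3.5, 6.75) from centroid. f_tx = M·y/J = 1.018 kip/in; f_ty = M·x/J = 0.5278 kip/in.
Resultant f_max = √[f_tx² + (f_v + f_ty)²] = √[1.018² + (0.3448 + 0.5278)²] = 1.341 kip/in.
Capacity per unit length: φr_n = 0.75 × 0.6 × 60 × (0.707 × 0.1875) = 3.579 kip/in.
1.341 ≤ 3.579 → adequate.

f_max ≈ 1.34 kip/in; adequate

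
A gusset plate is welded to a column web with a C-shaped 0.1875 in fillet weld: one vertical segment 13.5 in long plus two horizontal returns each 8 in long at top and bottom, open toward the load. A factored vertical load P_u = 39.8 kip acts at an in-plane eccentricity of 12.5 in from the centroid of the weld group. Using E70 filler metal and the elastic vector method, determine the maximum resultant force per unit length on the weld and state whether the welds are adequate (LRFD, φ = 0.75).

f_max ≈ 4.89 kip/in; NOT adequate

E70XX → F_EXX = 70 ksi.
Total weld length L_w = 29.5 in. Treat welds as unit-width lines.
Centroid: x̄ = 2×8×4 / 29.5 = 2.169 in from the vertical weld.
Polar moment about centroid: J = I_x + I_y = [13.5³/12 + 2×8×6.75²] + [13.5×2.169² + 2(8³/12 + 8×1.831²)] = 1137 in³.
Direct shear f_v = P/L_w = 39.8 / 29.5 = 1.349 kip/in (vertical).
Torsion M = P·e = 39.8 × 12.5 = 497.5 kip·in.
Critical point at (x, y) = (5.831, 6.75) from centroid. f_tx = M·y/J = 2.955 kip/in; f_ty = M·x/J = 2.552 kip/in.
Resultant f_max = √[f_tx² + (f_v + f_ty)²] = √[2.955² + (1.349 + 2.552)²] = 4.894 kip/in.
Capacity per unit length: φr_n = 0.75 × 0.6 × 70 × (0.707 × 0.1875) = 4.176 kip/in.
4.894 > 4.176 → NOT adequate.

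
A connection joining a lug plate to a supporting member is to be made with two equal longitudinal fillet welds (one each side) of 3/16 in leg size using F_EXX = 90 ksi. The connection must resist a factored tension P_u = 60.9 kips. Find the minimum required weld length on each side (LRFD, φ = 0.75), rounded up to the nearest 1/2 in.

L = 6 in on each side

Throat t_e = 0.707 × 0.1875 = 0.1326 in.
φr_n = 0.75 × 0.6 × 90 × 0.1326 = 5.369 kips/in.
L_req = P_u / φr_n = 60.9 / 5.369 = 11.34 in total.
Per side: 11.34 / 2 = 5.672 in.
Round up → use L = 6 in on each side.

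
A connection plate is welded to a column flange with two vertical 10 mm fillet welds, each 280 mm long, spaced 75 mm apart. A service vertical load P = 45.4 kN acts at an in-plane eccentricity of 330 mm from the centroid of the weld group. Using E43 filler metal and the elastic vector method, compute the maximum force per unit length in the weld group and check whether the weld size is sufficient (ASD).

E43XX → F_EXX = 430 MPa.
Total weld length L_w = 560 mm. Treat welds as unit-width lines.
Polar moment about centroid: J = 2[d³/12 + d(b/2)²] = 2[280³/12 + 280×37.5²] = 4446000 mm³.
Direct shear f_v = P/L_w = 45.4×10³ / 560 = 81.07 N/mm (vertical).
Torsion M = P·e = 45.4×10³ × 330 = 14982000 N·mm.
Critical point at (x, y) = (37.5, 140) from centroid. f_tx = M·y/J = 471.8 N/mm; f_ty = M·x/J = 126.4 N/mm.
Resultant f_max = √[f_tx² + (f_v + f_ty)²] = √[471.8² + (81.07 + 126.4)²] = 515.3 N/mm.
Capacity per unit length: r_n/Ω = (1/2.0) × 0.6 × 430 × (0.707 × 10) = 912 N/mm.
515.3 ≤ 912 → adequate.

f_max ≈ 515 N/mm; adequate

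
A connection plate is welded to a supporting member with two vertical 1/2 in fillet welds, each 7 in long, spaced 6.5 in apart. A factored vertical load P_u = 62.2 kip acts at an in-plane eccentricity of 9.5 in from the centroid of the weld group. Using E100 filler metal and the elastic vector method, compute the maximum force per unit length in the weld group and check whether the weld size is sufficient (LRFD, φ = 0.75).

E100XX → F_EXX = 100 ksi.
Total weld length L_w = 14 in. Treat welds as unit-width lines.
Polar moment about centroid: J = 2[d³/12 + d(b/2)²] = 2[7³/12 + 7×3.25²] = 205 in³.
Direct shear f_v = P/L_w = 62.2 / 14 = 4.443 kip/in (vertical).
Torsion M = P·e = 62.2 × 9.5 = 590.9 kip·in.
Critical point at (x, y) = (3.25, 3.5) from centroid. f_tx = M·y/J = 10.09 kip/in; f_ty = M·x/J = 9.366 kip/in.
Resultant f_max = √[f_tx² + (f_v + f_ty)²] = √[10.09² + (4.443 + 9.366)²] = 17.1 kip/in.
Capacity per unit length: φr_n = 0.75 × 0.6 × 100 × (0.707 × 0.5) = 15.91 kip/in.
17.1 > 15.91 → NOT adequate.

f_max ≈ 17.1 kip/in; NOT adequate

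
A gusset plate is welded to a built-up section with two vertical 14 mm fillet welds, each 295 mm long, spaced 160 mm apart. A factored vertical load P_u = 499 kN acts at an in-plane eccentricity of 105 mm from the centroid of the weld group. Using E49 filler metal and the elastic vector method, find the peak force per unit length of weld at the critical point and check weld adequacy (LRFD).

f_max ≈ 1670 N/mm; adequate

E49XX → F_EXX = 490 MPa.
Total weld length L_w = 590 mm. Treat welds as unit-width lines.
Polar moment about centroid: J = 2[d³/12 + d(b/2)²] = 2[295³/12 + 295×80²] = 8055000 mm³.
Direct shear f_v = P/L_w = 499×10³ / 590 = 845.8 N/mm (vertical).
Torsion M = P·e = 499×10³ × 105 = 52395000 N·mm.
Critical point at (x, y) = (80, 147.5) from centroid. f_tx = M·y/J = 959.5 N/mm; f_ty = M·x/J = 520.4 N/mm.
Resultant f_max = √[f_tx² + (f_v + f_ty)²] = √[959.5² + (845.8 + 520.4)²] = 1669 N/mm.
Capacity per unit length: φr_n = 0.75 × 0.6 × 490 × (0.707 × 14) = 2183 N/mm.
1669 ≤ 2183 → adequate.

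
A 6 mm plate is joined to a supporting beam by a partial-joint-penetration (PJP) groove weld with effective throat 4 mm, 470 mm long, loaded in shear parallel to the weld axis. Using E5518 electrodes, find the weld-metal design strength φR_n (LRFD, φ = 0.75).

φR_n ≈ 465 kN

E55XX → F_EXX = 550 MPa.
Effective throat (given) t_e = 4 mm.
A_we = 4 × 470 = 1880 mm².
F_nw = 0.6 F_EXX = 330 MPa.
φR_n = 0.75 × 330 × 1880 × 10⁻³ = 465.3 kN.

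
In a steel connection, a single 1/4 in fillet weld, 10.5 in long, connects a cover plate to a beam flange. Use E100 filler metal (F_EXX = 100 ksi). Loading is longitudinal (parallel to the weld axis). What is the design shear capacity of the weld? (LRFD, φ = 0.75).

Effective throat t_e = 0.707 × 0.25 = 0.1767 in.
Total length L = 10.5 in; A_we = 0.1767 × 10.5 = 1.856 in².
F_nw = 0.6 F_EXX = 0.6 × 100 = 60 ksi.
φR_n = 0.75 × 60 × 1.856 = 83.51 kip.

φR_n ≈ 83.5 kip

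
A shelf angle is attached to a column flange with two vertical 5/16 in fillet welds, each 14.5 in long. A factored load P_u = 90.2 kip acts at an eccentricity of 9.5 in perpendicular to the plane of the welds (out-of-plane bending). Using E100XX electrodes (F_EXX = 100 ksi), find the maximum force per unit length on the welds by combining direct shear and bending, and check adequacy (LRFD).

L_w = 2 × 14.5 = 29 in; section modulus (unit throat) S = 2 × L²/6 = 70.08 in².
Direct shear f_v = P/L_w = 90.2/29 = 3.11 kip/in.
Moment M = P × e = 90.2 × 9.5 = 856.9 kip·in; bending f_b = M/S = 12.23 kip/in.
f_max = √(f_v² + f_b²) = √(3.11² + 12.23²) = 12.62 kip/in.
φr_n = 0.75 × 0.6 × 100 × (0.707 × 0.3125) = 9.942 kip/in → NOT adequate.

f_max ≈ 12.6 kip/in; NOT adequate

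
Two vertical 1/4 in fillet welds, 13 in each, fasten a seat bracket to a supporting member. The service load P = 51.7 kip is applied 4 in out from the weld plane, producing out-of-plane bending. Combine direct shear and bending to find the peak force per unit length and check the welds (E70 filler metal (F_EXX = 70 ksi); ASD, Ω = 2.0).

L_w = 2 × 13 = 26 in; section modulus (unit throat) S = 2 × L²/6 = 56.33 in².
Direct shear f_v = P/L_w = 51.7/26 = 1.988 kip/in.
Moment M = P × e = 51.7 × 4 = 206.8 kip·in; bending f_b = M/S = 3.671 kip/in.
f_max = √(f_v² + f_b²) = √(1.988² + 3.671²) = 4.175 kip/in.
r_n/Ω = (1/2.0) × 0.6 × 70 × (0.707 × 0.25) = 3.712 kip/in → NOT adequate.

f_max ≈ 4.17 kip/in; NOT adequate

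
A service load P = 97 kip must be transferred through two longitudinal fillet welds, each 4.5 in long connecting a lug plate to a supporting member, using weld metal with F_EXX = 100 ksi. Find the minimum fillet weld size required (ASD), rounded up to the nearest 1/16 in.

Total weld length L = 9 in.
Required throat t_e = P × Ω / (0.6 F_EXX × L) = 97 × 2.0 / (0.6 × 100 × 9) = 0.3593 in.
Required leg w = t_e / 0.707 = 0.5081 in → use 9/16 in.

w = 9/16 in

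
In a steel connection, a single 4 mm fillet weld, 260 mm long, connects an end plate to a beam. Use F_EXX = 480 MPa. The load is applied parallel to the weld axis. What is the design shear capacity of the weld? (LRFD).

φR_n ≈ 159 kN

Effective throat t_e = 0.707 × 4 = 2.828 mm.
Total length L = 260 mm; A_we = 2.828 × 260 = 735.3 mm².
F_nw = 0.6 F_EXX = 0.6 × 480 = 288 MPa.
φR_n = 0.75 × 288 × 735.3 × 10⁻³ = 158.8 kN.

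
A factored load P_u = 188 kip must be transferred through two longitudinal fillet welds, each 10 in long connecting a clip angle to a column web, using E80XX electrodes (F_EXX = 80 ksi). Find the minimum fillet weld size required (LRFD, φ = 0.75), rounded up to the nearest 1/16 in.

Total weld length L = 20 in.
Required throat t_e = P_u / (φ × 0.6 F_EXX × L) = 188 / (0.75 × 0.6 × 80 × 20) = 0.2611 in.
Required leg w = t_e / 0.707 = 0.3693 in → use 3/8 in.

w = 3/8 in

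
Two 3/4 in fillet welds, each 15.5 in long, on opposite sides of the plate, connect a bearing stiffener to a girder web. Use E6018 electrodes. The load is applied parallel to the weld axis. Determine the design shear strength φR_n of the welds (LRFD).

φR_n ≈ 444 kips

E60XX → F_EXX = 60 ksi.
Effective throat t_e = 0.707 × 0.75 = 0.5302 in.
Total length L = 31 in; A_we = 0.5302 × 31 = 16.44 in².
F_nw = 0.6 F_EXX = 0.6 × 60 = 36 ksi.
φR_n = 0.75 × 36 × 16.44 = 443.8 kips.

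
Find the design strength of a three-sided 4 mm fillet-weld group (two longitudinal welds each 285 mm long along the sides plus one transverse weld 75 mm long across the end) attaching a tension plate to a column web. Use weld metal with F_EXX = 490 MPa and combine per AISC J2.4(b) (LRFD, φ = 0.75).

t_e = 0.707 × 4 = 2.828 mm.
R_nwl = 0.6 × 490 × 2.828 × 570 × 10⁻³ = 473.9 kN (longitudinal, 2 welds).
R_nwt = 0.6 × 490 × 2.828 × 75 × 10⁻³ = 62.36 kN (transverse, base value).
(i) R_nwl + R_nwt = 536.3 kN; (ii) 0.85 R_nwl + 1.5 R_nwt = 496.4 kN.
R_n = max = 536.3 kN [governs: (i)]; φR_n = 402.2 kN.

φR_n ≈ 402 kN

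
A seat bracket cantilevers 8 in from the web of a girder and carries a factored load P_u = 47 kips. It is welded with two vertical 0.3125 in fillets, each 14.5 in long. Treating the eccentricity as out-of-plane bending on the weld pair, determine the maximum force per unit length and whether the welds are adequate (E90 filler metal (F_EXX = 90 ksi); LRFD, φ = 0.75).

f_max ≈ 5.6 kip/in; adequate

L_w = 2 × 14.5 = 29 in; section modulus (unit throat) S = 2 × L²/6 = 70.08 in².
Direct shear f_v = P/L_w = 47/29 = 1.621 kip/in.
Moment M = P × e = 47 × 8 = 376 kip·in; bending f_b = M/S = 5.365 kip/in.
f_max = √(f_v² + f_b²) = √(1.621² + 5.365²) = 5.604 kip/in.
φr_n = 0.75 × 0.6 × 90 × (0.707 × 0.3125) = 8.948 kip/in → adequate.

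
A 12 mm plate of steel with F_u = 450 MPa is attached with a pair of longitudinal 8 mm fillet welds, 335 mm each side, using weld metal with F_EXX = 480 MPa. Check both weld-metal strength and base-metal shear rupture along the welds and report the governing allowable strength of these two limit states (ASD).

R_n/Ω ≈ 546 kN (weld metal governs)

t_e = 0.707 × 8 = 5.656 mm; L = 670 mm.
Weld metal: R_n/Ω = (1/2.0) × 0.6 × 480 × 5.656 × 670 × 10⁻³ = 545.7 kN.
Base metal (shear rupture): R_n/Ω = (1/2.0) × 0.6 × 450 × 12 × 670 × 10⁻³ = 1085 kN.
Governing: weld metal.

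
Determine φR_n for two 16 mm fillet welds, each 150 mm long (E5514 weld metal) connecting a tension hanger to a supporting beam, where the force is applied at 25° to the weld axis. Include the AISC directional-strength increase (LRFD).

E55XX → F_EXX = 550 MPa.
t_e = 0.707 × 16 = 11.31 mm; A_we = 11.31 × 300 = 3394 mm².
Directional factor: 1.0 + 0.5 sin^1.5(25°) = 1.137.
F_nw = 0.6 × 550 × 1.137 = 375.3 MPa.
φR_n = 0.75 × 375.3 × 3394 × 10⁻³ = 955.3 kN.

φR_n ≈ 955 kN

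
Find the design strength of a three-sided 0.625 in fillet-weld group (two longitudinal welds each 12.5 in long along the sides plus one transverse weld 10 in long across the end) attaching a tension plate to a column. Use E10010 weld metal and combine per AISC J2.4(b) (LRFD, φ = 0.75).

E100XX → F_EXX = 100 ksi.
t_e = 0.707 × 0.625 = 0.4419 in.
R_nwl = 0.6 × 100 × 0.4419 × 25 = 662.8 kips (longitudinal, 2 welds).
R_nwt = 0.6 × 100 × 0.4419 × 10 = 265.1 kips (transverse, base value).
(i) R_nwl + R_nwt = 927.9 kips; (ii) 0.85 R_nwl + 1.5 R_nwt = 961.1 kips.
R_n = max = 961.1 kips [governs: (ii)]; φR_n = 720.8 kips.

φR_n ≈ 721 kips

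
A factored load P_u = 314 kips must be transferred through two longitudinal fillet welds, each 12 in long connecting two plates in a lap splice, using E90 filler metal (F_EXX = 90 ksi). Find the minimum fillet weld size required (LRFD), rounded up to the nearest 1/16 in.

w = 1/2 in

Total weld length L = 24 in.
Required throat t_e = P_u / (φ × 0.6 F_EXX × L) = 314 / (0.75 × 0.6 × 90 × 24) = 0.323 in.
Required leg w = t_e / 0.707 = 0.4569 in → use 1/2 in.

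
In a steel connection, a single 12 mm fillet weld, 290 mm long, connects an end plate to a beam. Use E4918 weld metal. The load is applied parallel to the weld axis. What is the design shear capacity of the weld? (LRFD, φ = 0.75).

φR_n ≈ 543 kN

E49XX → F_EXX = 490 MPa.
Effective throat t_e = 0.707 × 12 = 8.484 mm.
Total length L = 290 mm; A_we = 8.484 × 290 = 2460 mm².
F_nw = 0.6 F_EXX = 0.6 × 490 = 294 MPa.
φR_n = 0.75 × 294 × 2460 × 10⁻³ = 542.5 kN.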